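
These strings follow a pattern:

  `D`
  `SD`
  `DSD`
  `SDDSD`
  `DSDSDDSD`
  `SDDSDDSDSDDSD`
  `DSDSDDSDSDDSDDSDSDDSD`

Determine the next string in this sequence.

Each term (from the third on) is the two preceding terms concatenated in order: term 3 = D·SD = DSD.
So term 8 is SDDSDDSDSDDSD·DSDSDDSDSDDSDDSDSDDSD.

SDDSDDSDSDDSDDSDSDDSDSDDSDDSDSDDSD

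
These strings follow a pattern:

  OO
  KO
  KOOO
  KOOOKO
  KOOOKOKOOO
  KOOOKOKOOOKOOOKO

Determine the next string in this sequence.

This is a Fibonacci-style word recurrence s(k) = s(k−1)·s(k−2): e.g. KO·OO = KOOO.
So term 7 is KOOOKOKOOOKOOOKO·KOOOKOKOOO.

KOOOKOKOOOKOOOKOKOOOKOKOOO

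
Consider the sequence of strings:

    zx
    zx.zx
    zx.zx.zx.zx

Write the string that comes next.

s(k+1) = s(k)·.·s(k) — each term doubles the last with '.' between the halves.
Doubling zx.zx.zx.zx with '.' between the halves:

zx.zx.zx.zx.zx.zx.zx.zx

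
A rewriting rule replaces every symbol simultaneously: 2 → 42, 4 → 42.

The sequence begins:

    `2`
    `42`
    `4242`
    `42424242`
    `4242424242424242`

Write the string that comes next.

Applying the rule to each of the 16 symbols of 4242424242424242 gives the pieces 42 42 42 42 42 42 42 42 42 42 42 42 42 42 42 42, which concatenate to the answer.

42424242424242424242424242424242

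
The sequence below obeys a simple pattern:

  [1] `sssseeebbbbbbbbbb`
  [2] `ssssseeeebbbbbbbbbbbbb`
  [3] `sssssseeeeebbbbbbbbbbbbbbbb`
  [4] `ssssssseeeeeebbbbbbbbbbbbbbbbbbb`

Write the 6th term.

ssssssssseeeeeeeebbbbbbbbbbbbbbbbbbbbbbbbb

The n-th term is n+1 s's then n e's then 3n+1 b's, where the shown terms are n = 3, 4, 5, 6.
Setting n = 8 gives 9, 8, 25 characters in each block.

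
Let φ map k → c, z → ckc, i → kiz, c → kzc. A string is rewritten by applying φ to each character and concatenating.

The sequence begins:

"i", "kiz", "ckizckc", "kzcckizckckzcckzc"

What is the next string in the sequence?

cckckzckzcckizckckzcckzccckckzckzccckckzc

φ(kzcckizckckzcckzc) expands symbol-by-symbol to c ckc kzc kzc c kiz ckc kzc c kzc c ckc kzc kzc c ckc kzc; joining the 17 pieces gives the next term.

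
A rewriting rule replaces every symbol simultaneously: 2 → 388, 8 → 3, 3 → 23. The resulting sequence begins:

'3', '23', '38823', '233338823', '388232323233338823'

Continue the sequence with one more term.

Rewriting the 18 symbols of 388232323233338823 one by one yields 23 3 3 388 23 388 23 388 23 388 23 23 23 23 3 3 388 23; concatenated:

2333388233882338823388232323233338823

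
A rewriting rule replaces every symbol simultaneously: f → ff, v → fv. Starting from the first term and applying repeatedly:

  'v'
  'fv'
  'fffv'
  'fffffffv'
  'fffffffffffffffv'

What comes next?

fffffffffffffffffffffffffffffffv

Replace each of the 16 characters of fffffffffffffffv in place — ff ff ff ff ff ff ff ff ff ff ff ff ff ff ff fv — and concatenate.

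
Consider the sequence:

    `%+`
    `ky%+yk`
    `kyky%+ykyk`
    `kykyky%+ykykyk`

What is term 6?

kykykykyky%+ykykykykyk

Each term wraps the previous one in ky on the left and yk on the right.
From kykyky%+ykykyk, 2 further steps: kykyky%+ykykyk → kykykyky%+ykykykyk → (answer).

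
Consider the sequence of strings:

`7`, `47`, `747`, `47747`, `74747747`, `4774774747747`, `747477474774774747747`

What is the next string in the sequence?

4774774747747747477474774774747747

This is a Fibonacci-style word recurrence s(k) = s(k−2)·s(k−1): e.g. 7·47 = 747.
Continuing: 4774774747747 · 747477474774774747747 gives term 8.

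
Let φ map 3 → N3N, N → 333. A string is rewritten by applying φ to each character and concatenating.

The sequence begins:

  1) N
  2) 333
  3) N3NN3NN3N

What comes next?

Expanding N3NN3NN3N: N→333, 3→N3N, N→333, N→333, 3→N3N, N→333, N→333, 3→N3N, N→333. Concatenated: 333 N3N 333 333 N3N 333 333 N3N 333.

333N3N333333N3N333333N3N333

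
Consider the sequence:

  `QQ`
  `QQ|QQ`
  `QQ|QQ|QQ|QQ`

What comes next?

Every step duplicates the string with '|' between the halves.
So the next term is two copies of QQ|QQ|QQ|QQ with '|' between the halves.

QQ|QQ|QQ|QQ|QQ|QQ|QQ|QQ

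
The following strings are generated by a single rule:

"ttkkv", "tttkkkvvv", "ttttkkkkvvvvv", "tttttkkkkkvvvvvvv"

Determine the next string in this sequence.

Reading off run lengths: t runs 2, 3, 4, 5; k runs 2, 3, 4, 5; v runs 1, 3, 5, 7 — each is linear in n (n = 1, 2, …).
Setting n = 5 gives 6, 6, 9 characters in each block.

ttttttkkkkkkvvvvvvvvv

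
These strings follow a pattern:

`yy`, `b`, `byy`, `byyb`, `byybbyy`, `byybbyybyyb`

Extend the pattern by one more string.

From term 3 onward, concatenate the last term with the second-to-last: b·yy = byy, byy·b = byyb, …
So term 7 is byybbyybyyb·byybbyy.

byybbyybyybbyybbyy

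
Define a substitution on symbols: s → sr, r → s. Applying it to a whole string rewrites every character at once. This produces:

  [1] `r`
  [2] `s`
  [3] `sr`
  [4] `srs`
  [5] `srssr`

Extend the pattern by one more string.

Rewriting each symbol of srssr: s→sr, r→s, s→sr, s→sr, r→s, which concatenates to sr s sr sr s.

srssrsrs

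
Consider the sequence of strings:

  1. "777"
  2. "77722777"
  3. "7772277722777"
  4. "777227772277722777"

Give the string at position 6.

Each term is the previous one with 22777 appended.
From 777227772277722777, 2 further steps: 777227772277722777 → 77722777227772277722777 → (answer).

7772277722777227772277722777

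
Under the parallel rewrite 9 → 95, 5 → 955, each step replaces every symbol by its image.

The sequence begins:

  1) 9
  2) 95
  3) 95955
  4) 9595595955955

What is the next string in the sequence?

9595595955955959559595595595955955

Applying the rule to each of the 13 symbols of 9595595955955 gives the pieces 95 955 95 955 955 95 955 95 955 955 95 955 955, which concatenate to the answer.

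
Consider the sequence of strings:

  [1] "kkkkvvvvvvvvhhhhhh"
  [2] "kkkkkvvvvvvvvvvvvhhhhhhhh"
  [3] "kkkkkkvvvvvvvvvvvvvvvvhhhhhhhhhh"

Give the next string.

Each string has the form k^{n+2} v^{4n} h^{2n+2}, where the shown terms are n = 2, 3, 4.
At n = 5 the blocks have lengths 7, 20, 12.

kkkkkkkvvvvvvvvvvvvvvvvvvvvhhhhhhhhhhhh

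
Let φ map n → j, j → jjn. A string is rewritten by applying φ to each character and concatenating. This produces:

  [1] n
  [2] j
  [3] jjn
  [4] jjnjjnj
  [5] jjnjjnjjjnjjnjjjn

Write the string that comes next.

Rewriting the 17 symbols of jjnjjnjjjnjjnjjjn one by one yields jjn jjn j jjn jjn j jjn jjn jjn j jjn jjn j jjn jjn jjn j; concatenated:

jjnjjnjjjnjjnjjjnjjnjjnjjjnjjnjjjnjjnjjnj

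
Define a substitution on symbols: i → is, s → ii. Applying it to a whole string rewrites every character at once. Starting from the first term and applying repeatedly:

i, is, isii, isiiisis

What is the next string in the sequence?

isiiisisisiiisii

Expanding isiiisis: i→is, s→ii, i→is, i→is, i→is, s→ii, i→is, s→ii. Concatenated: is ii is is is ii is ii.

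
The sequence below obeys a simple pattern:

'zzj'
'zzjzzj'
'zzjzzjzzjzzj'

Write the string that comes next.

Each string is two copies of the previous one concatenated.
Doubling zzjzzjzzjzzj:

zzjzzjzzjzzjzzjzzjzzjzzj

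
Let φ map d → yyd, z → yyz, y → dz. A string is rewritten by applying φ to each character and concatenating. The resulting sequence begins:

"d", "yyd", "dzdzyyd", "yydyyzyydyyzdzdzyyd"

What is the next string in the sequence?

dzdzyyddzdzyyzdzdzyyddzdzyyzyydyyzyydyyzdzdzyyd

φ(yydyyzyydyyzdzdzyyd) expands symbol-by-symbol to dz dz yyd dz dz yyz dz dz yyd dz dz yyz yyd yyz yyd yyz dz dz yyd; joining the 19 pieces gives the next term.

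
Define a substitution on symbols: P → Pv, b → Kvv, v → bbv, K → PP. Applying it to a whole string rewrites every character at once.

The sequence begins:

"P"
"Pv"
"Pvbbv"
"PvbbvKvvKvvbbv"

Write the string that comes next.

Applying the rule to each of the 14 symbols of PvbbvKvvKvvbbv gives the pieces Pv bbv Kvv Kvv bbv PP bbv bbv PP bbv bbv Kvv Kvv bbv, which concatenate to the answer.

PvbbvKvvKvvbbvPPbbvbbvPPbbvbbvKvvKvvbbv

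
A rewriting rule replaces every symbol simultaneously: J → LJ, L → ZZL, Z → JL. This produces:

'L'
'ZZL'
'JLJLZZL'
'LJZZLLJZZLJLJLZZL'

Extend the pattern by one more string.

ZZLLJJLJLZZLZZLLJJLJLZZLLJZZLLJZZLJLJLZZL

Replace each of the 17 characters of LJZZLLJZZLJLJLZZL in place — ZZL LJ JL JL ZZL ZZL LJ JL JL ZZL LJ ZZL LJ ZZL JL JL ZZL — and concatenate.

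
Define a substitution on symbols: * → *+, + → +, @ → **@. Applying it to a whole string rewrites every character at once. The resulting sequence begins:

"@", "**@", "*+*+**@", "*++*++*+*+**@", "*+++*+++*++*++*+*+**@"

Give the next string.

Rewriting the 21 symbols of *+++*+++*++*++*+*+**@ one by one yields *+ + + + *+ + + + *+ + + *+ + + *+ + *+ + *+ *+ **@; concatenated:

*++++*++++*+++*+++*++*++*+*+**@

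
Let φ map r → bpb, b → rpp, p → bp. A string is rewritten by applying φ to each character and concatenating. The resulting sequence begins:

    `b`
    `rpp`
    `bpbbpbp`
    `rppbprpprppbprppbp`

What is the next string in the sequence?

Rewriting the 18 symbols of rppbprpprppbprppbp one by one yields bpb bp bp rpp bp bpb bp bp bpb bp bp rpp bp bpb bp bp rpp bp; concatenated:

bpbbpbprppbpbpbbpbpbpbbpbprppbpbpbbpbprppbp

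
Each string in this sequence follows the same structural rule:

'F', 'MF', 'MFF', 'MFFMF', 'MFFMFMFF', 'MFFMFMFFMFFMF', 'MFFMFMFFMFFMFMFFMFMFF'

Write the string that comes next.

MFFMFMFFMFFMFMFFMFMFFMFFMFMFFMFFMF

This is a Fibonacci-style word recurrence s(k) = s(k−1)·s(k−2): e.g. MF·F = MFF.
So term 8 is MFFMFMFFMFFMFMFFMFMFF·MFFMFMFFMFFMF.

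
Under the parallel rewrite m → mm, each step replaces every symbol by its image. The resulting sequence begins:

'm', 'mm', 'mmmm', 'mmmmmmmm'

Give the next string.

mmmmmmmmmmmmmmmm

Apply φ to mmmmmmmm symbol by symbol: m→mm, m→mm, m→mm, m→mm, m→mm, m→mm, m→mm, m→mm; joined: mm mm mm mm mm mm mm mm.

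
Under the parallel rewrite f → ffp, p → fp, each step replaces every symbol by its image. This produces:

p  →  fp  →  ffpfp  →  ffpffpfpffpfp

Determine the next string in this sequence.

ffpffpfpffpffpfpffpfpffpffpfpffpfp

φ(ffpffpfpffpfp) expands symbol-by-symbol to ffp ffp fp ffp ffp fp ffp fp ffp ffp fp ffp fp; joining the 13 pieces gives the next term.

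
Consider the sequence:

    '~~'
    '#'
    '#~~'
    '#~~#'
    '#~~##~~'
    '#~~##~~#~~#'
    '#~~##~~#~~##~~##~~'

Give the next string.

Each term (from the third on) is the previous term followed by the one before it: term 3 = #·~~ = #~~.
So term 8 is #~~##~~#~~##~~##~~·#~~##~~#~~#.

#~~##~~#~~##~~##~~#~~##~~#~~#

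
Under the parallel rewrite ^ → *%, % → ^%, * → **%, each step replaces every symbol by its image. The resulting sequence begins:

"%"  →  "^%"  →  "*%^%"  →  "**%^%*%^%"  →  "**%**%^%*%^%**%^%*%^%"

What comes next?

Rewriting the 21 symbols of **%**%^%*%^%**%^%*%^% one by one yields **% **% ^% **% **% ^% *% ^% **% ^% *% ^% **% **% ^% *% ^% **% ^% *% ^%; concatenated:

**%**%^%**%**%^%*%^%**%^%*%^%**%**%^%*%^%**%^%*%^%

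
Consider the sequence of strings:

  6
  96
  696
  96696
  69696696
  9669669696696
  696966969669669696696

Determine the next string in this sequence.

9669669696696696966969669669696696

Each term (from the third on) is the two preceding terms concatenated in order: term 3 = 6·96 = 696.
So term 8 is 9669669696696·696966969669669696696.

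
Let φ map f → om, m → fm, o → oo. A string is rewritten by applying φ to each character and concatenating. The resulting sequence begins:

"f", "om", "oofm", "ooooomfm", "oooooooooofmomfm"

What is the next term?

Applying the rule to each of the 16 symbols of oooooooooofmomfm gives the pieces oo oo oo oo oo oo oo oo oo oo om fm oo fm om fm, which concatenate to the answer.

ooooooooooooooooooooomfmoofmomfm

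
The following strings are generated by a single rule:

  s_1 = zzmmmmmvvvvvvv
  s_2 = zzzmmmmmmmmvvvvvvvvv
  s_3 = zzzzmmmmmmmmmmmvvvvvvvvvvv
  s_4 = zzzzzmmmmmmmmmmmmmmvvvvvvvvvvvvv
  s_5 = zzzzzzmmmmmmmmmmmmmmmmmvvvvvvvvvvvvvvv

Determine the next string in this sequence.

Term n consists of n z's, followed by 3n-1 m's, followed by 2n+3 v's, where the shown terms are n = 2, 3, 4, 5, 6.
Setting n = 7 gives 7, 20, 17 characters in each block.

zzzzzzzmmmmmmmmmmmmmmmmmmmmvvvvvvvvvvvvvvvvv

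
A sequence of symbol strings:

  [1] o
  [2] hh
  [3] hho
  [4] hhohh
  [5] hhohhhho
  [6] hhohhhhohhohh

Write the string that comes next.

hhohhhhohhohhhhohhhho

This is a Fibonacci-style word recurrence s(k) = s(k−1)·s(k−2): e.g. hh·o = hho.
Continuing: hhohhhhohhohh · hhohhhho gives term 7.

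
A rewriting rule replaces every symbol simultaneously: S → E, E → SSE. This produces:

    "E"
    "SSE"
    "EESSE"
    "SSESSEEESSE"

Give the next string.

EESSEEESSESSESSEEESSE

Apply φ to SSESSEEESSE symbol by symbol: S→E, S→E, E→SSE, S→E, S→E, E→SSE, E→SSE, E→SSE, S→E, S→E, E→SSE; joined: E E SSE E E SSE SSE SSE E E SSE.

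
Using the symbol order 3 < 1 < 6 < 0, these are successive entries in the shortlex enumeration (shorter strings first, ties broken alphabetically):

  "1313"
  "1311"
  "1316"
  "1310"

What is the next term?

Find the rightmost character of 1310 below 0, bump it to the next letter, and reset everything to its right to 3.

1363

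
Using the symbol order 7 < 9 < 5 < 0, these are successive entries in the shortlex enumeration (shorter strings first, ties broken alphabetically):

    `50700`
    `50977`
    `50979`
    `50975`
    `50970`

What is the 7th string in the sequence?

50999

Advancing 2 positions from 50970 through 50970 → 50997 reaches term 7.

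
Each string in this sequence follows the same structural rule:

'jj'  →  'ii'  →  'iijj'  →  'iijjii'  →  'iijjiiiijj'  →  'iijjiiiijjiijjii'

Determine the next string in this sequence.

Each term (from the third on) is the previous term followed by the one before it: term 3 = ii·jj = iijj.
Continuing: iijjiiiijjiijjii · iijjiiiijj gives term 7.

iijjiiiijjiijjiiiijjiiiijj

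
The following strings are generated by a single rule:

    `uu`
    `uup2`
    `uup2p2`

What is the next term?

The strings grow by a fixed suffix p2 each time.
Applying this once more to uup2p2:

uup2p2p2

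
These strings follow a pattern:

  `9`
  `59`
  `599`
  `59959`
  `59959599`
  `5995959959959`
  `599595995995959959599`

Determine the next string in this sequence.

This is a Fibonacci-style word recurrence s(k) = s(k−1)·s(k−2): e.g. 59·9 = 599.
So term 8 is 599595995995959959599·5995959959959.

5995959959959599595995995959959959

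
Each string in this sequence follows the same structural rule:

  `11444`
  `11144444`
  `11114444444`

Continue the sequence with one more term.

Reading off run lengths: 1 runs 2, 3, 4; 4 runs 3, 5, 7 — each is linear in n, where the shown terms are n = 2, 3, 4.
For the next term, n = 5, so the run lengths are 5, 9.

11111444444444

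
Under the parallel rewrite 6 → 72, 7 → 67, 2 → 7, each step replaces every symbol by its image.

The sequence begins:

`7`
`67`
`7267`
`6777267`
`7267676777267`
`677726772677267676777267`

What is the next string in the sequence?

72676767772676777267677726772677267676777267

Replace each of the 24 characters of 677726772677267676777267 in place — 72 67 67 67 7 72 67 67 7 72 67 67 7 72 67 72 67 72 67 67 67 7 72 67 — and concatenate.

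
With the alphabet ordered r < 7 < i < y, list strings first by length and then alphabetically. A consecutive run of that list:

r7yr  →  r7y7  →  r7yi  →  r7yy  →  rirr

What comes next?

Treat rirr as a base-4 numeral over the given alphabet and add one, carrying through any trailing y's.

rir7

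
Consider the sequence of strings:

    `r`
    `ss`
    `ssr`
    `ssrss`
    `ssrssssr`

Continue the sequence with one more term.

ssrssssrssrss

From term 3 onward, concatenate the last term with the second-to-last: ss·r = ssr, ssr·ss = ssrss, …
Continuing: ssrssssr · ssrss gives term 6.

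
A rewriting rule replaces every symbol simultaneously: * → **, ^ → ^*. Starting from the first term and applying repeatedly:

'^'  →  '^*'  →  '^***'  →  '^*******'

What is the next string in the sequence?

Rewriting each symbol of ^*******: ^→^*, *→**, *→**, *→**, *→**, *→**, *→**, *→**, which concatenates to ^* ** ** ** ** ** ** **.

^***************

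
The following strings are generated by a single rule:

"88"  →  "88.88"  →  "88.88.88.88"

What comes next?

88.88.88.88.88.88.88.88

s(k+1) = s(k)·.·s(k) — each term doubles the last with '.' between the halves.
So the next term is two copies of 88.88.88.88 with '.' between the halves.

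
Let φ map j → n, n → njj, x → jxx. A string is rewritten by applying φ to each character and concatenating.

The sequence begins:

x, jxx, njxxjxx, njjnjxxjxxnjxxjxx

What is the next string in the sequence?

Applying the rule to each of the 17 symbols of njjnjxxjxxnjxxjxx gives the pieces njj n n njj n jxx jxx n jxx jxx njj n jxx jxx n jxx jxx, which concatenate to the answer.

njjnnnjjnjxxjxxnjxxjxxnjjnjxxjxxnjxxjxx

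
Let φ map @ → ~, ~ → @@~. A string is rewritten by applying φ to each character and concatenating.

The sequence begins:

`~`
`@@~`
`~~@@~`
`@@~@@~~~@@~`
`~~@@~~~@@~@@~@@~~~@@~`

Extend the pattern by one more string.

φ(~~@@~~~@@~@@~@@~~~@@~) expands symbol-by-symbol to @@~ @@~ ~ ~ @@~ @@~ @@~ ~ ~ @@~ ~ ~ @@~ ~ ~ @@~ @@~ @@~ ~ ~ @@~; joining the 21 pieces gives the next term.

@@~@@~~~@@~@@~@@~~~@@~~~@@~~~@@~@@~@@~~~@@~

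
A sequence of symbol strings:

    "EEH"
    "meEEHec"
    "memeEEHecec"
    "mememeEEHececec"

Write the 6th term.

Each term wraps the previous one in me on the left and ec on the right.
From mememeEEHececec, 2 further steps: mememeEEHececec → memememeEEHecececec → (answer).

mememememeEEHececececec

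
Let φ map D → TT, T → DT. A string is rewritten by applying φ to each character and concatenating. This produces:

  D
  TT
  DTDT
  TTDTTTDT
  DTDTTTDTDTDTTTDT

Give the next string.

Rewriting the 16 symbols of DTDTTTDTDTDTTTDT one by one yields TT DT TT DT DT DT TT DT TT DT TT DT DT DT TT DT; concatenated:

TTDTTTDTDTDTTTDTTTDTTTDTDTDTTTDT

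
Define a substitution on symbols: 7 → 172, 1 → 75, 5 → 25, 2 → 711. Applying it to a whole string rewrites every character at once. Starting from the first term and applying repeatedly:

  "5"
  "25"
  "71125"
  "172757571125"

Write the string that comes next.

Rewriting each symbol of 172757571125: 1→75, 7→172, 2→711, 7→172, 5→25, 7→172, 5→25, 7→172, 1→75, 1→75, 2→711, 5→25, which concatenates to 75 172 711 172 25 172 25 172 75 75 711 25.

751727111722517225172757571125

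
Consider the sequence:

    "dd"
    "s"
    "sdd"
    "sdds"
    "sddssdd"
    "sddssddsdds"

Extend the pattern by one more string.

This is a Fibonacci-style word recurrence s(k) = s(k−1)·s(k−2): e.g. s·dd = sdd.
Continuing: sddssddsdds · sddssdd gives term 7.

sddssddsddssddssdd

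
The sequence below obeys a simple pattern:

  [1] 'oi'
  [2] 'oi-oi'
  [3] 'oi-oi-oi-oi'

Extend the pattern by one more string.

Each string is two copies of the previous one joined by '-'.
One more doubling of oi-oi-oi-oi gives the answer.

oi-oi-oi-oi-oi-oi-oi-oi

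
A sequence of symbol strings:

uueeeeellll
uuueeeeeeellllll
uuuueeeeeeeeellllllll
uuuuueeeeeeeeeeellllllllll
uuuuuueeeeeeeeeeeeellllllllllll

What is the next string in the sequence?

Reading off run lengths: u runs 2, 3, 4, 5, 6; e runs 5, 7, 9, 11, 13; l runs 4, 6, 8, 10, 12 — each is linear in n, where the shown terms are n = 2, 3, 4, 5, 6.
For the next term, n = 7, so the run lengths are 7, 15, 14.

uuuuuuueeeeeeeeeeeeeeellllllllllllll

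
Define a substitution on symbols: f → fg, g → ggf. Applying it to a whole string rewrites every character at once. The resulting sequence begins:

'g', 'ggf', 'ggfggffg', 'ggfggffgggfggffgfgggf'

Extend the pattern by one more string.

Rewriting the 21 symbols of ggfggffgggfggffgfgggf one by one yields ggf ggf fg ggf ggf fg fg ggf ggf ggf fg ggf ggf fg fg ggf fg ggf ggf ggf fg; concatenated:

ggfggffgggfggffgfgggfggfggffgggfggffgfgggffgggfggfggffg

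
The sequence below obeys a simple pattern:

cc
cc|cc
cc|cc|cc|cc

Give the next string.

Each string is two copies of the previous one joined by '|'.
Doubling cc|cc|cc|cc with '|' between the halves:

cc|cc|cc|cc|cc|cc|cc|cc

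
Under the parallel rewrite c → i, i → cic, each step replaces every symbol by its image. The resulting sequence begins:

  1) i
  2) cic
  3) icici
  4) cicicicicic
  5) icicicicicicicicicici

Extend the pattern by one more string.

cicicicicicicicicicicicicicicicicicicicicic

φ(icicicicicicicicicici) expands symbol-by-symbol to cic i cic i cic i cic i cic i cic i cic i cic i cic i cic i cic; joining the 21 pieces gives the next term.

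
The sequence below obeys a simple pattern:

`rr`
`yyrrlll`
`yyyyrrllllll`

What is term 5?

yyyyyyyyrrllllllllllll

Every step adds yy to the front and lll to the end of the previous string.
From yyyyrrllllll, 2 further steps: yyyyrrllllll → yyyyyyrrlllllllll → (answer).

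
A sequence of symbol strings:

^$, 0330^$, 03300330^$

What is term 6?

The strings grow by a fixed prefix 0330 each time.
From 03300330^$, 3 further steps: 03300330^$ → 033003300330^$ → 0330033003300330^$ → (answer).

03300330033003300330^$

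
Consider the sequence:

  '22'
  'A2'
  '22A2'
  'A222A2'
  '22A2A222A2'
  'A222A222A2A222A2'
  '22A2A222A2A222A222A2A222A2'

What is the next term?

A222A222A2A222A222A2A222A2A222A222A2A222A2

From term 3 onward, concatenate the second-to-last term with the last: 22·A2 = 22A2, A2·22A2 = A222A2, …
Continuing: A222A222A2A222A2 · 22A2A222A2A222A222A2A222A2 gives term 8.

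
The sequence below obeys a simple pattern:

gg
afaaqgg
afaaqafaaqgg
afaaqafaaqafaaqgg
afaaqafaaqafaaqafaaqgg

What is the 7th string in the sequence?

Each term is the previous one with afaaq prepended.
From afaaqafaaqafaaqafaaqgg, 2 further steps: afaaqafaaqafaaqafaaqgg → afaaqafaaqafaaqafaaqafaaqgg → (answer).

afaaqafaaqafaaqafaaqafaaqafaaqgg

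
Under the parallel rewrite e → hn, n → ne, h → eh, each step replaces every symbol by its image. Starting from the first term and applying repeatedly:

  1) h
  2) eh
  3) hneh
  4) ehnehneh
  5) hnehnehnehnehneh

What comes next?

Rewriting the 16 symbols of hnehnehnehnehneh one by one yields eh ne hn eh ne hn eh ne hn eh ne hn eh ne hn eh; concatenated:

ehnehnehnehnehnehnehnehnehnehneh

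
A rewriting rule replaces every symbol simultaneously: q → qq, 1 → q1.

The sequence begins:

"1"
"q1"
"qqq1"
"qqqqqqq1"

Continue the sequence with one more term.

Rewriting each symbol of qqqqqqq1: q→qq, q→qq, q→qq, q→qq, q→qq, q→qq, q→qq, 1→q1, which concatenates to qq qq qq qq qq qq qq q1.

qqqqqqqqqqqqqqq1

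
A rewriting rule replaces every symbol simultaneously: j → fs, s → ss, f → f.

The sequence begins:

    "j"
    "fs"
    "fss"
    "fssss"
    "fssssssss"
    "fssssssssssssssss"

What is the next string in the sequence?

Rewriting the 17 symbols of fssssssssssssssss one by one yields f ss ss ss ss ss ss ss ss ss ss ss ss ss ss ss ss; concatenated:

fssssssssssssssssssssssssssssssss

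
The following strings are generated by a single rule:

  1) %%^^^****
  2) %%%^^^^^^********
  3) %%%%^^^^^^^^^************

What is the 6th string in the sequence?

%%%%%%%^^^^^^^^^^^^^^^^^^************************

Each string has the form %^{n+1} ^^{3n} *^{4n} (n = 1, 2, …).
For term 6, n = 6, so the run lengths are 7, 18, 24.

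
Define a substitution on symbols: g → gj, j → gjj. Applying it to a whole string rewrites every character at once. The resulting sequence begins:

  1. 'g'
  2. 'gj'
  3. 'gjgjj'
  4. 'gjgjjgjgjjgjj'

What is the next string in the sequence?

Rewriting the 13 symbols of gjgjjgjgjjgjj one by one yields gj gjj gj gjj gjj gj gjj gj gjj gjj gj gjj gjj; concatenated:

gjgjjgjgjjgjjgjgjjgjgjjgjjgjgjjgjj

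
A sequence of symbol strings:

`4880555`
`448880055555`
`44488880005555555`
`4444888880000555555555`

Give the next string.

444448888880000055555555555

Each string has the form 4^{n} 8^{n+1} 0^{n} 5^{2n+1} (n = 1, 2, …).
For the next term, n = 5, so the run lengths are 5, 6, 5, 11.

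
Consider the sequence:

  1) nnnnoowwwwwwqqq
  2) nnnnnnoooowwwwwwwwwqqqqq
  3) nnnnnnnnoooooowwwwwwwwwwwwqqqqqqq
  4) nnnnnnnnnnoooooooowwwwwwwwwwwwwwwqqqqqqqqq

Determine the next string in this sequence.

The n-th term is 2n n's then 2n-2 o's then 3n w's then 2n-1 q's, where the shown terms are n = 2, 3, 4, 5.
Setting n = 6 gives 12, 10, 18, 11 characters in each block.

nnnnnnnnnnnnoooooooooowwwwwwwwwwwwwwwwwwqqqqqqqqqqq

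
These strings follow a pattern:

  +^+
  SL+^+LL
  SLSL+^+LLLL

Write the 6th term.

Every step adds SL to the front and LL to the end of the previous string.
From SLSL+^+LLLL, 3 further steps: SLSL+^+LLLL → SLSLSL+^+LLLLLL → SLSLSLSL+^+LLLLLLLL → (answer).

SLSLSLSLSL+^+LLLLLLLLLL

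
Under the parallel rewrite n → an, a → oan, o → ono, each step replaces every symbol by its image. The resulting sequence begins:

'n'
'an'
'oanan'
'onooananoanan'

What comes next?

Rewriting the 13 symbols of onooananoanan one by one yields ono an ono ono oan an oan an ono oan an oan an; concatenated:

onoanonoonooananoananonooananoanan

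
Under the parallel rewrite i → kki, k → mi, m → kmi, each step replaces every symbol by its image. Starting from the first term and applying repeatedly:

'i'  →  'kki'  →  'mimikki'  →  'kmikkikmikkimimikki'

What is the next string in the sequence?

mikmikkimimikkimikmikkimimikkikmikkikmikkimimikki

Applying the rule to each of the 19 symbols of kmikkikmikkimimikki gives the pieces mi kmi kki mi mi kki mi kmi kki mi mi kki kmi kki kmi kki mi mi kki, which concatenate to the answer.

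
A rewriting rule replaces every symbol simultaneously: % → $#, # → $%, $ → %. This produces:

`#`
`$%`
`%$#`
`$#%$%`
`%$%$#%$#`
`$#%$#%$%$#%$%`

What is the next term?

%$%$#%$%$#%$#%$%$#%$#

φ($#%$#%$%$#%$%) expands symbol-by-symbol to % $% $# % $% $# % $# % $% $# % $#; joining the 13 pieces gives the next term.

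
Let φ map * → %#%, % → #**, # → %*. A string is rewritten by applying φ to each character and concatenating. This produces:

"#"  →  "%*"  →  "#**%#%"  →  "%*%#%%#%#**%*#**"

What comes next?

Rewriting the 16 symbols of %*%#%%#%#**%*#** one by one yields #** %#% #** %* #** #** %* #** %* %#% %#% #** %#% %* %#% %#%; concatenated:

#**%#%#**%*#**#**%*#**%*%#%%#%#**%#%%*%#%%#%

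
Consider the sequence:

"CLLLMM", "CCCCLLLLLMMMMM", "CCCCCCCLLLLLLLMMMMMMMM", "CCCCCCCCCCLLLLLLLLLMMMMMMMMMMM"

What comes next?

CCCCCCCCCCCCCLLLLLLLLLLLMMMMMMMMMMMMMM

Term n consists of 3n-2 C's, followed by 2n+1 L's, followed by 3n-1 M's (n = 1, 2, …).
Setting n = 5 gives 13, 11, 14 characters in each block.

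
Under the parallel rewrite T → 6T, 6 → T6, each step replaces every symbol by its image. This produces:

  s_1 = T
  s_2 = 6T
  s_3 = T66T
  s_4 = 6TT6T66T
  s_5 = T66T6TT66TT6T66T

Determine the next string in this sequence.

φ(T66T6TT66TT6T66T) expands symbol-by-symbol to 6T T6 T6 6T T6 6T 6T T6 T6 6T 6T T6 6T T6 T6 6T; joining the 16 pieces gives the next term.

6TT6T66TT66T6TT6T66T6TT66TT6T66T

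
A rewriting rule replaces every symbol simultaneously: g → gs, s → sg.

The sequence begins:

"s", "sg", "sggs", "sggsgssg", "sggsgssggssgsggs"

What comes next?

sggsgssggssgsggsgssgsggssggsgssg

φ(sggsgssggssgsggs) expands symbol-by-symbol to sg gs gs sg gs sg sg gs gs sg sg gs sg gs gs sg; joining the 16 pieces gives the next term.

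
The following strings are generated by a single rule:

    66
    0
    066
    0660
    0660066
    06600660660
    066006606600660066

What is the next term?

06600660660066006606600660660

This is a Fibonacci-style word recurrence s(k) = s(k−1)·s(k−2): e.g. 0·66 = 066.
Continuing: 066006606600660066 · 06600660660 gives term 8.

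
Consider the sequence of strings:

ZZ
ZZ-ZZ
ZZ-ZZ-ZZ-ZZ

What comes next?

ZZ-ZZ-ZZ-ZZ-ZZ-ZZ-ZZ-ZZ

Each string is two copies of the previous one joined by '-'.
So the next term is two copies of ZZ-ZZ-ZZ-ZZ with '-' between the halves.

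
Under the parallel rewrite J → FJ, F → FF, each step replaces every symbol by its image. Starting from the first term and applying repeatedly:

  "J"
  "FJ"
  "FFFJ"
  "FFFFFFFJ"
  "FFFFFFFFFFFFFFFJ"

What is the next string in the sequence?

Rewriting the 16 symbols of FFFFFFFFFFFFFFFJ one by one yields FF FF FF FF FF FF FF FF FF FF FF FF FF FF FF FJ; concatenated:

FFFFFFFFFFFFFFFFFFFFFFFFFFFFFFFJ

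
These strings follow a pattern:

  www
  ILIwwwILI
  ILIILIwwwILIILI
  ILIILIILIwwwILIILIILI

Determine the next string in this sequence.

Each term wraps the previous one in ILI on the left and ILI on the right.
One more step from ILIILIILIwwwILIILIILI gives the answer.

ILIILIILIILIwwwILIILIILIILI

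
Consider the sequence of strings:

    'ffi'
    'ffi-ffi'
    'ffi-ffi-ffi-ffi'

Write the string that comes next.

Every step duplicates the string with '-' between the halves.
So the next term is two copies of ffi-ffi-ffi-ffi with '-' between the halves.

ffi-ffi-ffi-ffi-ffi-ffi-ffi-ffi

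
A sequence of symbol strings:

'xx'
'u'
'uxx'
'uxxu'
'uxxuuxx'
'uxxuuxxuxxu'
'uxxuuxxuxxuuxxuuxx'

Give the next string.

uxxuuxxuxxuuxxuuxxuxxuuxxuxxu

From term 3 onward, concatenate the last term with the second-to-last: u·xx = uxx, uxx·u = uxxu, …
The next term joins uxxuuxxuxxuuxxuuxx and uxxuuxxuxxu.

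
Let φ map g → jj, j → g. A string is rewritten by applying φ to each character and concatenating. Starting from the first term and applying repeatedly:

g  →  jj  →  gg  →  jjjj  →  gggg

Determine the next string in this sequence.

jjjjjjjj

Apply φ to gggg symbol by symbol: g→jj, g→jj, g→jj, g→jj; joined: jj jj jj jj.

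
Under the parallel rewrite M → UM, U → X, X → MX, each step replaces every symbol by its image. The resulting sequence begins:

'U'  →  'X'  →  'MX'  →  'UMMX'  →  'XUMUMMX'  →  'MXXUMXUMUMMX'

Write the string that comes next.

Apply φ to MXXUMXUMUMMX symbol by symbol: M→UM, X→MX, X→MX, U→X, M→UM, X→MX, U→X, M→UM, U→X, M→UM, M→UM, X→MX; joined: UM MX MX X UM MX X UM X UM UM MX.

UMMXMXXUMMXXUMXUMUMMX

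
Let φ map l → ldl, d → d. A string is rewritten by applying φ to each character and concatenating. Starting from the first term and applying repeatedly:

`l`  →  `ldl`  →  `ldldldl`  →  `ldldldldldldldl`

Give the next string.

ldldldldldldldldldldldldldldldl

Replace each of the 15 characters of ldldldldldldldl in place — ldl d ldl d ldl d ldl d ldl d ldl d ldl d ldl — and concatenate.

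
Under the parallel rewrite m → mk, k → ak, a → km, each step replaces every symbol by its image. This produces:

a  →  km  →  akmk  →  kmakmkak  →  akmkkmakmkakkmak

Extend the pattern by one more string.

φ(akmkkmakmkakkmak) expands symbol-by-symbol to km ak mk ak ak mk km ak mk ak km ak ak mk km ak; joining the 16 pieces gives the next term.

kmakmkakakmkkmakmkakkmakakmkkmak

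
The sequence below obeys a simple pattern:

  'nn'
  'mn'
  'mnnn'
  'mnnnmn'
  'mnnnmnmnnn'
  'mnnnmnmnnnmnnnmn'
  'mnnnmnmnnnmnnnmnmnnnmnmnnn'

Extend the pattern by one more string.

This is a Fibonacci-style word recurrence s(k) = s(k−1)·s(k−2): e.g. mn·nn = mnnn.
So term 8 is mnnnmnmnnnmnnnmnmnnnmnmnnn·mnnnmnmnnnmnnnmn.

mnnnmnmnnnmnnnmnmnnnmnmnnnmnnnmnmnnnmnnnmn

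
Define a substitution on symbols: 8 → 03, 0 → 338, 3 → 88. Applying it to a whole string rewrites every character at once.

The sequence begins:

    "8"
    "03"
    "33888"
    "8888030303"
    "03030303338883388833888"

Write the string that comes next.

33888338883388833888888803030388880303038888030303

Replace each of the 23 characters of 03030303338883388833888 in place — 338 88 338 88 338 88 338 88 88 88 03 03 03 88 88 03 03 03 88 88 03 03 03 — and concatenate.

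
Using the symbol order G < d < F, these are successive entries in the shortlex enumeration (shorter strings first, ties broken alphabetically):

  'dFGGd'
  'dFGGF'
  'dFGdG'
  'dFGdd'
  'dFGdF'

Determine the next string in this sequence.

Find the rightmost character of dFGdF below F, bump it to the next letter, and reset everything to its right to G.

dFGFG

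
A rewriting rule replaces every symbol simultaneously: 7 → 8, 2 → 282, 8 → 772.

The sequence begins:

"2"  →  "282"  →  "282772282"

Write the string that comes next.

28277228288282282772282

Rewriting each symbol of 282772282: 2→282, 8→772, 2→282, 7→8, 7→8, 2→282, 2→282, 8→772, 2→282, which concatenates to 282 772 282 8 8 282 282 772 282.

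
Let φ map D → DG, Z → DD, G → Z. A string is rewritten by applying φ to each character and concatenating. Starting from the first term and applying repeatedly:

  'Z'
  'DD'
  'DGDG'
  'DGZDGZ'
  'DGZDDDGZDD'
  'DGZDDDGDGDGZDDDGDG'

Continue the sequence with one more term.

Replace each of the 18 characters of DGZDDDGDGDGZDDDGDG in place — DG Z DD DG DG DG Z DG Z DG Z DD DG DG DG Z DG Z — and concatenate.

DGZDDDGDGDGZDGZDGZDDDGDGDGZDGZ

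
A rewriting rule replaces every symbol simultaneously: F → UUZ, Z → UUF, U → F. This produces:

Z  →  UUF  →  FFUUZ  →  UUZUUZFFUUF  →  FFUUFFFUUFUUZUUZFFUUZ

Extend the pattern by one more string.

Applying the rule to each of the 21 symbols of FFUUFFFUUFUUZUUZFFUUZ gives the pieces UUZ UUZ F F UUZ UUZ UUZ F F UUZ F F UUF F F UUF UUZ UUZ F F UUF, which concatenate to the answer.

UUZUUZFFUUZUUZUUZFFUUZFFUUFFFUUFUUZUUZFFUUF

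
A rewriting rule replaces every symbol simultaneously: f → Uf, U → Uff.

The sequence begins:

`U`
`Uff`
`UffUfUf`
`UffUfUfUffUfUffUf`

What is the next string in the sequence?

UffUfUfUffUfUffUfUffUfUfUffUfUffUfUfUffUf

φ(UffUfUfUffUfUffUf) expands symbol-by-symbol to Uff Uf Uf Uff Uf Uff Uf Uff Uf Uf Uff Uf Uff Uf Uf Uff Uf; joining the 17 pieces gives the next term.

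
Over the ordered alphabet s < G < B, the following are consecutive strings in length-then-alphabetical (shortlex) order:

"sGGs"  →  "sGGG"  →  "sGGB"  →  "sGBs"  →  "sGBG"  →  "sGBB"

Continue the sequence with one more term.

Treat sGBB as a base-3 numeral over the given alphabet and add one, carrying through any trailing B's.

sBss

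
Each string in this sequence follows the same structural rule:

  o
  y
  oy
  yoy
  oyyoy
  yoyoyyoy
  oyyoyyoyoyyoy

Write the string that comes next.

This is a Fibonacci-style word recurrence s(k) = s(k−2)·s(k−1): e.g. o·y = oy.
So term 8 is yoyoyyoy·oyyoyyoyoyyoy.

yoyoyyoyoyyoyyoyoyyoy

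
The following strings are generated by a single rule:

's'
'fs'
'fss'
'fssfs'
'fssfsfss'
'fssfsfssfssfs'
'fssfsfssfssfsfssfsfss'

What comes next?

From term 3 onward, concatenate the last term with the second-to-last: fs·s = fss, fss·fs = fssfs, …
So term 8 is fssfsfssfssfsfssfsfss·fssfsfssfssfs.

fssfsfssfssfsfssfsfssfssfsfssfssfs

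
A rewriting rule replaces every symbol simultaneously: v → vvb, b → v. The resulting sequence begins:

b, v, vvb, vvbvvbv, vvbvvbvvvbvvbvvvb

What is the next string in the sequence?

Rewriting the 17 symbols of vvbvvbvvvbvvbvvvb one by one yields vvb vvb v vvb vvb v vvb vvb vvb v vvb vvb v vvb vvb vvb v; concatenated:

vvbvvbvvvbvvbvvvbvvbvvbvvvbvvbvvvbvvbvvbv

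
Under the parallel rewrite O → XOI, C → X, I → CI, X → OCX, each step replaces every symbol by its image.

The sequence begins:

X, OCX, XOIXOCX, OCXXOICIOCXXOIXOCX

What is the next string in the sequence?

φ(OCXXOICIOCXXOIXOCX) expands symbol-by-symbol to XOI X OCX OCX XOI CI X CI XOI X OCX OCX XOI CI OCX XOI X OCX; joining the 18 pieces gives the next term.

XOIXOCXOCXXOICIXCIXOIXOCXOCXXOICIOCXXOIXOCX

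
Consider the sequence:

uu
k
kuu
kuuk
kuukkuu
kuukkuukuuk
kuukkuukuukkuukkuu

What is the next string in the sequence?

Each term (from the third on) is the previous term followed by the one before it: term 3 = k·uu = kuu.
So term 8 is kuukkuukuukkuukkuu·kuukkuukuuk.

kuukkuukuukkuukkuukuukkuukuuk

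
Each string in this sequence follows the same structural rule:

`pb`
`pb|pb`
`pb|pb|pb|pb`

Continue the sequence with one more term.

s(k+1) = s(k)·|·s(k) — each term doubles the last with '|' between the halves.
One more doubling of pb|pb|pb|pb gives the answer.

pb|pb|pb|pb|pb|pb|pb|pb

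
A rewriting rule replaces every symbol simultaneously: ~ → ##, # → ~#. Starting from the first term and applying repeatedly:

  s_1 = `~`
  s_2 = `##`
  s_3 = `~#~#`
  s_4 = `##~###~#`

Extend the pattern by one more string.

~#~###~#~#~###~#

Rewriting each symbol of ##~###~#: #→~#, #→~#, ~→##, #→~#, #→~#, #→~#, ~→##, #→~#, which concatenates to ~# ~# ## ~# ~# ~# ## ~#.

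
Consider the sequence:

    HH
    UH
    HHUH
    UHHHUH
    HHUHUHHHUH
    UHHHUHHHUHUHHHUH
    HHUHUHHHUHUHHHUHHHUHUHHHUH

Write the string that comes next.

Each term (from the third on) is the two preceding terms concatenated in order: term 3 = HH·UH = HHUH.
So term 8 is UHHHUHHHUHUHHHUH·HHUHUHHHUHUHHHUHHHUHUHHHUH.

UHHHUHHHUHUHHHUHHHUHUHHHUHUHHHUHHHUHUHHHUH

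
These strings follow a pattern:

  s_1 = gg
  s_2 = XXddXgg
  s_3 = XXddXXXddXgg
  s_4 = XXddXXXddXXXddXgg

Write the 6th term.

XXddXXXddXXXddXXXddXXXddXgg

Each term is the previous one with XXddX prepended.
From XXddXXXddXXXddXgg, 2 further steps: XXddXXXddXXXddXgg → XXddXXXddXXXddXXXddXgg → (answer).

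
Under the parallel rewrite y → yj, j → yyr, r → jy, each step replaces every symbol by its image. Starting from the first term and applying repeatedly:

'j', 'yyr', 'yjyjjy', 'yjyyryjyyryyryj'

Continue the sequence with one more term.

yjyyryjyjjyyjyyryjyjjyyjyjjyyjyyr

φ(yjyyryjyyryyryj) expands symbol-by-symbol to yj yyr yj yj jy yj yyr yj yj jy yj yj jy yj yyr; joining the 15 pieces gives the next term.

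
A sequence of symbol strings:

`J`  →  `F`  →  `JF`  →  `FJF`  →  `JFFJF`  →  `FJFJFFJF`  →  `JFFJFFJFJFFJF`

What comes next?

Each term (from the third on) is the two preceding terms concatenated in order: term 3 = J·F = JF.
The next term joins FJFJFFJF and JFFJFFJFJFFJF.

FJFJFFJFJFFJFFJFJFFJF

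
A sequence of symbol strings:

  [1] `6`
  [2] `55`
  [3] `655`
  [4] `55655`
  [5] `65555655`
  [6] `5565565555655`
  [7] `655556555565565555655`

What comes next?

From term 3 onward, concatenate the second-to-last term with the last: 6·55 = 655, 55·655 = 55655, …
Continuing: 5565565555655 · 655556555565565555655 gives term 8.

5565565555655655556555565565555655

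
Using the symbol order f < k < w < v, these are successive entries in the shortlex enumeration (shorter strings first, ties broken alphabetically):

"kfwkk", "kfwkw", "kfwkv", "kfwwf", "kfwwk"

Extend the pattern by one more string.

kfwww

Treat kfwwk as a base-4 numeral over the given alphabet and add one, carrying through any trailing v's.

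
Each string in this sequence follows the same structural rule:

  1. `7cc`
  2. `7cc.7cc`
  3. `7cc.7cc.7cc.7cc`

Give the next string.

Every step duplicates the string with '.' between the halves.
So the next term is two copies of 7cc.7cc.7cc.7cc with '.' between the halves.

7cc.7cc.7cc.7cc.7cc.7cc.7cc.7cc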